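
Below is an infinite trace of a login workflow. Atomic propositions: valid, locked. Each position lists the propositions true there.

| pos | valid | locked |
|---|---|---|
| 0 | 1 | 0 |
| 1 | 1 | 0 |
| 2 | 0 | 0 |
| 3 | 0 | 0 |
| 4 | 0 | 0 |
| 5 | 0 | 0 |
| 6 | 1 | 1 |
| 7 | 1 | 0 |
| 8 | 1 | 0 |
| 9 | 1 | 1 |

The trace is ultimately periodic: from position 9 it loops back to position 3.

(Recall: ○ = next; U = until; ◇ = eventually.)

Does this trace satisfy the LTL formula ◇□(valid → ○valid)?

No

□(valid → ○valid) is false at every position 0..9, so it never becomes true and ◇□(valid → ○valid) fails.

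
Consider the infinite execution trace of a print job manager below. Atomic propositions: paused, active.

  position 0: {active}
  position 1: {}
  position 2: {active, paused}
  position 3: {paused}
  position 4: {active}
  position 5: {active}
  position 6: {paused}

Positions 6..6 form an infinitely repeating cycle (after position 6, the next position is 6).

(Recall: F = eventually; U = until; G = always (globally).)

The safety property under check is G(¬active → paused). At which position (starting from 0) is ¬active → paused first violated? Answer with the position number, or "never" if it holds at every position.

Check ¬active → paused at each position in order: 0 ✓.
At position 1 the labels are {}, so ¬active → paused is false there. This is the first violation.

1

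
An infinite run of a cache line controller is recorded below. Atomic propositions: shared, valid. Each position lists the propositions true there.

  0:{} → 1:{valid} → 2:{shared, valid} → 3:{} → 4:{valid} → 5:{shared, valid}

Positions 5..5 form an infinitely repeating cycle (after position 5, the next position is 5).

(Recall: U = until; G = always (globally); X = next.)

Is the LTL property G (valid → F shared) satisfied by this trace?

Yes

valid → F shared holds at every position 0..5, and those are all positions ever visited, so G (valid → F shared) holds.
Positions where valid holds: 1, 2, 4, 5.
Check F shared at each: 1→ok, 2→ok, 4→ok, 5→ok.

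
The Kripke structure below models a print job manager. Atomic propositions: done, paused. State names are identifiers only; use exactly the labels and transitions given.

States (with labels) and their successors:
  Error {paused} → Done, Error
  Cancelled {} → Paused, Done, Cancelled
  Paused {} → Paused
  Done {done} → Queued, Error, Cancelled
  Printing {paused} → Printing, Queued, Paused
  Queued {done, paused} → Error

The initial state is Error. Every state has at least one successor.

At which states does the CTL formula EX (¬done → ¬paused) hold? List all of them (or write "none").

{Error, Cancelled, Paused, Done, Printing}

States satisfying ¬done → ¬paused: {Cancelled, Paused, Done, Queued}.
States satisfying EX (¬done → ¬paused): {Error, Cancelled, Paused, Done, Printing}.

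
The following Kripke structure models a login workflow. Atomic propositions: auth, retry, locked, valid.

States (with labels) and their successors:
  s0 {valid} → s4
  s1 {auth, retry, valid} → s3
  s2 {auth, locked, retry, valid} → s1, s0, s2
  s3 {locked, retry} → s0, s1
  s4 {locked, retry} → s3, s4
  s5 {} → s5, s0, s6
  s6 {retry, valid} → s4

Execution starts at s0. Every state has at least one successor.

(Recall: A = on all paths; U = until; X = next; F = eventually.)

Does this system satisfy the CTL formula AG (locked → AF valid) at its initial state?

No

States satisfying locked → AF valid: {s0, s1, s2, s3, s5, s6}.
States satisfying AG (locked → AF valid): ∅.
s4 is reachable from s0 and violates locked → AF valid, so AG fails at s0.
s0 ∉ Sat(AG (locked → AF valid)).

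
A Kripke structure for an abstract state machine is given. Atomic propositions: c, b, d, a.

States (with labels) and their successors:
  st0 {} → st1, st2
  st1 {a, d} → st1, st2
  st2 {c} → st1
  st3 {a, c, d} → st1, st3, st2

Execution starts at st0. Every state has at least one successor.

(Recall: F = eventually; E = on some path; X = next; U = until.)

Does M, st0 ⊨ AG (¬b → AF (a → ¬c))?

States satisfying ¬b → AF (a → ¬c): {st0, st1, st2}.
States satisfying AG (¬b → AF (a → ¬c)): {st0, st1, st2}.
Every state reachable from st0 satisfies ¬b → AF (a → ¬c).
st0 ∈ Sat(AG (¬b → AF (a → ¬c))).

Yes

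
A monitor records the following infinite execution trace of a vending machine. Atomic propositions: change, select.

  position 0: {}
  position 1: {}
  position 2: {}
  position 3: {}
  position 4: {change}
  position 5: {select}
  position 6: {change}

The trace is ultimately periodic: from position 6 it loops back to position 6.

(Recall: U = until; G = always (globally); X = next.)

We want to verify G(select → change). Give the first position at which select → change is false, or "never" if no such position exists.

Check select → change at each position in order: 0 ✓, 1 ✓, 2 ✓, 3 ✓, 4 ✓.
At position 5 the labels are {select}, so select → change is false there. This is the first violation.

5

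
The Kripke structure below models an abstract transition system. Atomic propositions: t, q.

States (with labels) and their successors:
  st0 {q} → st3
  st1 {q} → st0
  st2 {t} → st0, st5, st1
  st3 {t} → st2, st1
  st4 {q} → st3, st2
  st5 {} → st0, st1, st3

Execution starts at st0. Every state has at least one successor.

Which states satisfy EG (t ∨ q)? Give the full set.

States satisfying t ∨ q: {st0, st1, st2, st3, st4}.
States satisfying EG (t ∨ q): {st0, st1, st2, st3, st4}.

{st0, st1, st2, st3, st4}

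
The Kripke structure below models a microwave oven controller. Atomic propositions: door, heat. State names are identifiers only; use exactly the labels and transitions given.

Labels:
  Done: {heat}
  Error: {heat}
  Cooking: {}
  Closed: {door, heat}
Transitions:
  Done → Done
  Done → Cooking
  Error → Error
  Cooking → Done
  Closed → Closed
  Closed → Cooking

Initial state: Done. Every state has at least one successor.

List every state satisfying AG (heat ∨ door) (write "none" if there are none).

{Error}

States satisfying heat ∨ door: {Done, Error, Closed}.
States satisfying AG (heat ∨ door): {Error}.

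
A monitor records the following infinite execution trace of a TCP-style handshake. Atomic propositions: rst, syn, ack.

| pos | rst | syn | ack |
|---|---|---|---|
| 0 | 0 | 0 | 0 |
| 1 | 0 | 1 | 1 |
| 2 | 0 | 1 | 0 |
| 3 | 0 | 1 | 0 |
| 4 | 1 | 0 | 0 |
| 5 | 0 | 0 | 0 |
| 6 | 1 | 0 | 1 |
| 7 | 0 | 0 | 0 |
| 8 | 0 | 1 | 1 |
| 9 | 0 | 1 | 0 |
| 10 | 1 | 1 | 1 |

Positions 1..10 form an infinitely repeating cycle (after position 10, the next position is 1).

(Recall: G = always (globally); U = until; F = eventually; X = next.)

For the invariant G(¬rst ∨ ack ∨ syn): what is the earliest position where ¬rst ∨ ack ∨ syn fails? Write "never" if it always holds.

Check ¬rst ∨ ack ∨ syn at each position in order: 0 ✓, 1 ✓, 2 ✓, 3 ✓.
At position 4 the labels are {rst}, so ¬rst ∨ ack ∨ syn is false there. This is the first violation.

4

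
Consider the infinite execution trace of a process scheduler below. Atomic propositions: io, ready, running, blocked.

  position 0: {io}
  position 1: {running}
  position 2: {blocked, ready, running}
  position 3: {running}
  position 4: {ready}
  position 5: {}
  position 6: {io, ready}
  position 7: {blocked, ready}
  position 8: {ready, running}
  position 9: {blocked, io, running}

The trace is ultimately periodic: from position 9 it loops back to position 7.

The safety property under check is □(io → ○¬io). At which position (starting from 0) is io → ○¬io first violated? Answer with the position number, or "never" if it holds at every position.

io → ○¬io holds at every position 0..9, and those are all the positions the trace ever visits, so the invariant □(io → ○¬io) is never violated.

never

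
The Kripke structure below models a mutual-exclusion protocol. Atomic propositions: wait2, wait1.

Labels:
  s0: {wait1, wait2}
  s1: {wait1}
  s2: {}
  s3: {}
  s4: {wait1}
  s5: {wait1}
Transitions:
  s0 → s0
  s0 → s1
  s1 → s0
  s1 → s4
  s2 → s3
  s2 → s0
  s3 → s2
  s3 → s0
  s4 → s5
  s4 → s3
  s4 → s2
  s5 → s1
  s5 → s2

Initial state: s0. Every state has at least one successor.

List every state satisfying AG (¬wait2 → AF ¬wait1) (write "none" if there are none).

none

States satisfying ¬wait2 → AF ¬wait1: {s0, s2, s3}.
States satisfying AG (¬wait2 → AF ¬wait1): ∅.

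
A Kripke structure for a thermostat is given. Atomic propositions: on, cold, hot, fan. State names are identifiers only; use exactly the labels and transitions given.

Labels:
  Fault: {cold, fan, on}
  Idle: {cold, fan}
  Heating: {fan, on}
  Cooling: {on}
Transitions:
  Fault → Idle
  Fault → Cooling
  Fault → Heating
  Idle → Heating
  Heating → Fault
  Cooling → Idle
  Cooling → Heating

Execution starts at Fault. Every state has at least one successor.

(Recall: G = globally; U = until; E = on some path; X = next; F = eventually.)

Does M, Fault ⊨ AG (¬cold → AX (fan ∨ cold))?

States satisfying ¬cold → AX (fan ∨ cold): {Fault, Idle, Heating, Cooling}.
States satisfying AG (¬cold → AX (fan ∨ cold)): {Fault, Idle, Heating, Cooling}.
Every state reachable from Fault satisfies ¬cold → AX (fan ∨ cold).
Fault ∈ Sat(AG (¬cold → AX (fan ∨ cold))).

Yes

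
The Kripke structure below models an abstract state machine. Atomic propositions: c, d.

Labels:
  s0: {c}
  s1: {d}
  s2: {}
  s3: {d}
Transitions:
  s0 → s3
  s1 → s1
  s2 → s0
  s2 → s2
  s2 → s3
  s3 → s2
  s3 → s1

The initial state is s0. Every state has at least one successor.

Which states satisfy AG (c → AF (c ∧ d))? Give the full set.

States satisfying c → AF (c ∧ d): {s1, s2, s3}.
States satisfying AG (c → AF (c ∧ d)): {s1}.

{s1}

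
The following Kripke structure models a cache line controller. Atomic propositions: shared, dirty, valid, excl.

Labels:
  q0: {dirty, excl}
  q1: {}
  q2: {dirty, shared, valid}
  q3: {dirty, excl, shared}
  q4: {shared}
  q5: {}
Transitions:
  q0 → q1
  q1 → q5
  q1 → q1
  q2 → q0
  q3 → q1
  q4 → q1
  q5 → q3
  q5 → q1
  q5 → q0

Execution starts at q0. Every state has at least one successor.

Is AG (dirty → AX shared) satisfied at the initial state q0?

States satisfying dirty → AX shared: {q1, q4, q5}.
States satisfying AG (dirty → AX shared): ∅.
q0 is reachable from q0 and violates dirty → AX shared, so AG fails at q0.
q0 ∉ Sat(AG (dirty → AX shared)).

Violated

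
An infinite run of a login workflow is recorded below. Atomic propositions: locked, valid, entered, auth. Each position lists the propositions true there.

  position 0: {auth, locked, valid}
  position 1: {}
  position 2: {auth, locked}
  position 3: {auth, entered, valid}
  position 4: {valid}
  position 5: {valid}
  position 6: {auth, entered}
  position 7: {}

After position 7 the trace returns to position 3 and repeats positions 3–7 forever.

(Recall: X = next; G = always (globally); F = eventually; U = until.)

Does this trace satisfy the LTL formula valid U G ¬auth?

Walking from position 0: at position 1, G ¬auth has not yet held and valid fails, so valid U G ¬auth is false.

No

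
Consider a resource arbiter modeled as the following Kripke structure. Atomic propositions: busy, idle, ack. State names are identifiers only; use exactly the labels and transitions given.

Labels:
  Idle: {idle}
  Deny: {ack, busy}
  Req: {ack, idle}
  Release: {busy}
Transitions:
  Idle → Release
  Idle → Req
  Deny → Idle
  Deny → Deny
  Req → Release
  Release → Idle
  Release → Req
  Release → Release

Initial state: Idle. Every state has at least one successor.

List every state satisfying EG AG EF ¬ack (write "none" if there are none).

States satisfying AG EF ¬ack: {Idle, Deny, Req, Release}.
States satisfying EG AG EF ¬ack: {Idle, Deny, Req, Release}.

{Idle, Deny, Req, Release}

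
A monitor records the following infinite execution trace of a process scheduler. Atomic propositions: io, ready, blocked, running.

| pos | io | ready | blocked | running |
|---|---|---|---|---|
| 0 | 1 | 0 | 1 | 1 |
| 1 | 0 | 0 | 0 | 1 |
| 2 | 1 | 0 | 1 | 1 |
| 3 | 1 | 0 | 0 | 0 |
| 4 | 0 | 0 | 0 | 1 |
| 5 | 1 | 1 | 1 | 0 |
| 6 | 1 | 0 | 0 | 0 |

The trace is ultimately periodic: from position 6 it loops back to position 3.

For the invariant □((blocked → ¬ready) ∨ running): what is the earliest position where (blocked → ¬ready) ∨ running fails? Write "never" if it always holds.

5

Check (blocked → ¬ready) ∨ running at each position in order: 0 ✓, 1 ✓, 2 ✓, 3 ✓, 4 ✓.
At position 5 the labels are {blocked, io, ready}, so (blocked → ¬ready) ∨ running is false there. This is the first violation.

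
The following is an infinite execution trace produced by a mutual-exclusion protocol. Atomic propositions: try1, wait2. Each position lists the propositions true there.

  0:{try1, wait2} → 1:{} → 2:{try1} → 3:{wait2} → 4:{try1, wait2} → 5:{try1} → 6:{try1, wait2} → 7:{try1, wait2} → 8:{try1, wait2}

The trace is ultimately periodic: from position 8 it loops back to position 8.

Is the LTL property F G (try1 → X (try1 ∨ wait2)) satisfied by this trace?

G (try1 → X (try1 ∨ wait2)) holds at position 1, which is reachable from 0, so F G (try1 → X (try1 ∨ wait2)) holds.

Satisfied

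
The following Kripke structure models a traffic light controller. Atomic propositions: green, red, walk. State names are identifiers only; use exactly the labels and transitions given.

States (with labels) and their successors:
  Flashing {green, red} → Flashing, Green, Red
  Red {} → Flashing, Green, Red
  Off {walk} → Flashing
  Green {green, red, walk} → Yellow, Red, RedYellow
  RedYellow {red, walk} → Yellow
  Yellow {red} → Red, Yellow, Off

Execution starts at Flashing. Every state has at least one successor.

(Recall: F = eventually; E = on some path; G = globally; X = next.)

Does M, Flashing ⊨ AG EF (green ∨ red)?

Satisfied

States satisfying EF (green ∨ red): {Flashing, Red, Off, Green, RedYellow, Yellow}.
States satisfying AG EF (green ∨ red): {Flashing, Red, Off, Green, RedYellow, Yellow}.
Every state reachable from Flashing satisfies EF (green ∨ red).
Flashing ∈ Sat(AG EF (green ∨ red)).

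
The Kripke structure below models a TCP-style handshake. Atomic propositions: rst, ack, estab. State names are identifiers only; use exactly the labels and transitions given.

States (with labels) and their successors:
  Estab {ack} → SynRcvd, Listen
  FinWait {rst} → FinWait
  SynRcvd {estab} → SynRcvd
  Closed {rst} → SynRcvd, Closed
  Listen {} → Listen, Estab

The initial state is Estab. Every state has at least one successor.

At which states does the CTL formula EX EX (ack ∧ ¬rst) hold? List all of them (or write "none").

States satisfying EX (ack ∧ ¬rst): {Listen}.
States satisfying EX EX (ack ∧ ¬rst): {Estab, Listen}.

{Estab, Listen}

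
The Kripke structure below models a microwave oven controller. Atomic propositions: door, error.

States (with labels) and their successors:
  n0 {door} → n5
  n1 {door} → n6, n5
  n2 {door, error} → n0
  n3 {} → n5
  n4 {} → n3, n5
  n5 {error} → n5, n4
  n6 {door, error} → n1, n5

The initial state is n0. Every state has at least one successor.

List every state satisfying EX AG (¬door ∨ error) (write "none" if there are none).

{n0, n1, n3, n4, n5, n6}

States satisfying AG (¬door ∨ error): {n3, n4, n5}.
States satisfying EX AG (¬door ∨ error): {n0, n1, n3, n4, n5, n6}.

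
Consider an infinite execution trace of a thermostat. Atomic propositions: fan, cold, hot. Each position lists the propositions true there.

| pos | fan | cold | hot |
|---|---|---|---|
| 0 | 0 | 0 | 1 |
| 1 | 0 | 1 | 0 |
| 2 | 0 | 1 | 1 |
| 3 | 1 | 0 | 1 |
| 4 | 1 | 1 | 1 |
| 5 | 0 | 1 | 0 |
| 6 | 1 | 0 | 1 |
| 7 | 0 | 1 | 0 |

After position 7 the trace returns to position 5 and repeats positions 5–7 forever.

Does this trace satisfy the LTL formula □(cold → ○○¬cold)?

cold → ○○¬cold must hold at every position from 0 onward. It fails at position 2, so □(cold → ○○¬cold) is false.
Positions where cold holds: 1, 2, 4, 5, 7.
Check ○○¬cold at each: 1→ok, 2→fails, 4→ok, 5→fails, 7→ok.

Does not hold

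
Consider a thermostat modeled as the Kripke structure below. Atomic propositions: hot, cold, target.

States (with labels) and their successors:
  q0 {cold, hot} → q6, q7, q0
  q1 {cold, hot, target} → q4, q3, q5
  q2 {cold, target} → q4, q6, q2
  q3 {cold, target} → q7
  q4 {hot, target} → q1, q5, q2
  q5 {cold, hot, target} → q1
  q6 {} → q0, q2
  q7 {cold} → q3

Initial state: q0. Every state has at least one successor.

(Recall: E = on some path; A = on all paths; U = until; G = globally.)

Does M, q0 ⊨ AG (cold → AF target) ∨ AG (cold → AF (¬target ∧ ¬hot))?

States satisfying cold → AF target: {q1, q2, q3, q4, q5, q6, q7}.
States satisfying AG (cold → AF target): {q3, q7}.
States satisfying cold → AF (¬target ∧ ¬hot): {q3, q4, q6, q7}.
States satisfying AG (cold → AF (¬target ∧ ¬hot)): {q3, q7}.
States satisfying AG (cold → AF target) ∨ AG (cold → AF (¬target ∧ ¬hot)): {q3, q7}.
q0 ∉ Sat(AG (cold → AF target) ∨ AG (cold → AF (¬target ∧ ¬hot))).

Violated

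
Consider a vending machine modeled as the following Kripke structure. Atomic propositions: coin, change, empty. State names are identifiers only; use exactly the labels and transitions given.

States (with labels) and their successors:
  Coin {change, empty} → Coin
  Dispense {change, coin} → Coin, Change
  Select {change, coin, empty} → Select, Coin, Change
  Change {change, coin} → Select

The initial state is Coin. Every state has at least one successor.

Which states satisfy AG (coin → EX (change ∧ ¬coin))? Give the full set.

States satisfying coin → EX (change ∧ ¬coin): {Coin, Dispense, Select}.
States satisfying AG (coin → EX (change ∧ ¬coin)): {Coin}.

{Coin}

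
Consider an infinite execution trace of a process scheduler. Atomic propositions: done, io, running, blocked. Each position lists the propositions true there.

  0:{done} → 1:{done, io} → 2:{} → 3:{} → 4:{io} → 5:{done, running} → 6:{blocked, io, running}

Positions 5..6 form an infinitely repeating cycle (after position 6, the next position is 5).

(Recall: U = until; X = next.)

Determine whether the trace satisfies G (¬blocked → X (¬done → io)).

¬blocked → X (¬done → io) must hold at every position from 0 onward. It fails at position 1, so G (¬blocked → X (¬done → io)) is false.
Positions where ¬blocked holds: 0, 1, 2, 3, 4, 5.
Check X (¬done → io) at each: 0→ok, 1→fails, 2→fails, 3→ok, 4→ok, 5→ok.

Violated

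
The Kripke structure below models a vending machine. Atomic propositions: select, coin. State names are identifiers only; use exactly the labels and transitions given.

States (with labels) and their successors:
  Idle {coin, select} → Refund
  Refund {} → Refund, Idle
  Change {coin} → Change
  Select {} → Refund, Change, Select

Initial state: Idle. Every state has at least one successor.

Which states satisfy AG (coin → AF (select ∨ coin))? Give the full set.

States satisfying coin → AF (select ∨ coin): {Idle, Refund, Change, Select}.
States satisfying AG (coin → AF (select ∨ coin)): {Idle, Refund, Change, Select}.

{Idle, Refund, Change, Select}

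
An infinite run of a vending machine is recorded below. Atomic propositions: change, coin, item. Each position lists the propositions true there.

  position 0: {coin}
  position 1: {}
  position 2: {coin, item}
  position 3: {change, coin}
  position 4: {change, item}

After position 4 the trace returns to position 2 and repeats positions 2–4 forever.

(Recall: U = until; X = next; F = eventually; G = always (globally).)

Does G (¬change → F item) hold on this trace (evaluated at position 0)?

¬change → F item holds at every position 0..4, and those are all positions ever visited, so G (¬change → F item) holds.
Positions where ¬change holds: 0, 1, 2.
Check F item at each: 0→ok, 1→ok, 2→ok.

Holds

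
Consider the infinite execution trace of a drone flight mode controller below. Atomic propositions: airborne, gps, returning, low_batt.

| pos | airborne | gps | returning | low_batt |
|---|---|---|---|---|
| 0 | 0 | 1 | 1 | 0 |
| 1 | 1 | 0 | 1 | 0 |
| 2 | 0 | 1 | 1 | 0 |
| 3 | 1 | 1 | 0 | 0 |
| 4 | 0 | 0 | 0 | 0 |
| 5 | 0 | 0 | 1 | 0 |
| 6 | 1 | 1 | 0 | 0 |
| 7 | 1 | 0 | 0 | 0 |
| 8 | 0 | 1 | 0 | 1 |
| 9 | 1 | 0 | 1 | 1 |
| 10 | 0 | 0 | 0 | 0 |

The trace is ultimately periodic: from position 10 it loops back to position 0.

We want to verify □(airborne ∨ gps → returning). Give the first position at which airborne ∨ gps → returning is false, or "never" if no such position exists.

Check airborne ∨ gps → returning at each position in order: 0 ✓, 1 ✓, 2 ✓.
At position 3 the labels are {airborne, gps}, so airborne ∨ gps → returning is false there. This is the first violation.

3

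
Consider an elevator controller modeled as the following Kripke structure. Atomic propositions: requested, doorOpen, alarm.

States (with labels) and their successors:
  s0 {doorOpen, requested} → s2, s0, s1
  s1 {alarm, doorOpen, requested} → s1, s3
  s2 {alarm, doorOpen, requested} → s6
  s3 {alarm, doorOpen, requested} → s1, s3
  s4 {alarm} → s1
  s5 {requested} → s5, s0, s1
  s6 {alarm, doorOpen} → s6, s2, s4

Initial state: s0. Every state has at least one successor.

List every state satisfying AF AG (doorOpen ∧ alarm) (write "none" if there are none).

{s1, s3, s4}

States satisfying AG (doorOpen ∧ alarm): {s1, s3}.
States satisfying AF AG (doorOpen ∧ alarm): {s1, s3, s4}.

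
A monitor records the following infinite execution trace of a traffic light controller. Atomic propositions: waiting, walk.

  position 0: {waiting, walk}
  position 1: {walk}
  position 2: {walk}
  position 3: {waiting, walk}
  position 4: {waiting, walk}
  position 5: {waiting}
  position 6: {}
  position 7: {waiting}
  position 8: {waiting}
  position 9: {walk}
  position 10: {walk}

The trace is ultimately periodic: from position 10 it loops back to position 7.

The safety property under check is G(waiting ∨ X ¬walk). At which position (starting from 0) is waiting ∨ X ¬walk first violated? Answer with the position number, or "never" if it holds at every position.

Check waiting ∨ X ¬walk at each position in order: 0 ✓.
At position 1 the labels are {walk} and the next position 2 has {walk}, so waiting ∨ X ¬walk is false there. This is the first violation.

1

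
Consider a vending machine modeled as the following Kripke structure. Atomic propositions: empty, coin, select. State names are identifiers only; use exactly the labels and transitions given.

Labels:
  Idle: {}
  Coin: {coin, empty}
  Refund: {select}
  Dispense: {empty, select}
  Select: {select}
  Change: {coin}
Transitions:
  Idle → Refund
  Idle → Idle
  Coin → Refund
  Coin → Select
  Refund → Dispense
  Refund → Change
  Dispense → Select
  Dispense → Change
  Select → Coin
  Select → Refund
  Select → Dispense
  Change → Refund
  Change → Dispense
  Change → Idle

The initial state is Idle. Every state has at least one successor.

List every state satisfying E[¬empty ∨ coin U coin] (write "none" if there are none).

{Idle, Coin, Refund, Select, Change}

States satisfying ¬empty ∨ coin: {Idle, Coin, Refund, Select, Change}.
States satisfying coin: {Coin, Change}.
States satisfying E[¬empty ∨ coin U coin]: {Idle, Coin, Refund, Select, Change}.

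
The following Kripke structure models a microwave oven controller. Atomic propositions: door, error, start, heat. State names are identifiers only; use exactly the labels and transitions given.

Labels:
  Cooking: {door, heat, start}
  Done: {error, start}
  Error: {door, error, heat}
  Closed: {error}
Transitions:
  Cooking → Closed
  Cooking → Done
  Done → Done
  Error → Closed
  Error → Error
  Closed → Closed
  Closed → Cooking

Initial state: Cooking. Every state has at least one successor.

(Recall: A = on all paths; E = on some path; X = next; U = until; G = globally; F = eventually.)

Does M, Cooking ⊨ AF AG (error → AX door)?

Violated

States satisfying AG (error → AX door): ∅.
States satisfying AF AG (error → AX door): ∅.
There is a path from Cooking along which AG (error → AX door) never holds.
Cooking ∉ Sat(AF AG (error → AX door)).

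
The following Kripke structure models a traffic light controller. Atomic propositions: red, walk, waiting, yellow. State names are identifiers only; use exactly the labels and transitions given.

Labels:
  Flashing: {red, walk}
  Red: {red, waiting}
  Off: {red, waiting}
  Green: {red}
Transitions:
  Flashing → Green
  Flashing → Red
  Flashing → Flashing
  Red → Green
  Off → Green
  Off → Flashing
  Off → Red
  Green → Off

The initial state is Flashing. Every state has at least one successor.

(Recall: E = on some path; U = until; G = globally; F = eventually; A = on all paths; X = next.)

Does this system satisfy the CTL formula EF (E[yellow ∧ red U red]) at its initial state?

Holds

States satisfying E[yellow ∧ red U red]: {Flashing, Red, Off, Green}.
States satisfying EF (E[yellow ∧ red U red]): {Flashing, Red, Off, Green}.
Some path from Flashing reaches a state where E[yellow ∧ red U red] holds.
Flashing ∈ Sat(EF (E[yellow ∧ red U red])).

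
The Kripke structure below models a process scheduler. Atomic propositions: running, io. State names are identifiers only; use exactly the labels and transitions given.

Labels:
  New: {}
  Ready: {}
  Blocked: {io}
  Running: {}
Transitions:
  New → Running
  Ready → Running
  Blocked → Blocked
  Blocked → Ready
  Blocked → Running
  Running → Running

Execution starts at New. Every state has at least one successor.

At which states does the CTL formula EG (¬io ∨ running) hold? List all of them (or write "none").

{New, Ready, Running}

States satisfying ¬io ∨ running: {New, Ready, Running}.
States satisfying EG (¬io ∨ running): {New, Ready, Running}.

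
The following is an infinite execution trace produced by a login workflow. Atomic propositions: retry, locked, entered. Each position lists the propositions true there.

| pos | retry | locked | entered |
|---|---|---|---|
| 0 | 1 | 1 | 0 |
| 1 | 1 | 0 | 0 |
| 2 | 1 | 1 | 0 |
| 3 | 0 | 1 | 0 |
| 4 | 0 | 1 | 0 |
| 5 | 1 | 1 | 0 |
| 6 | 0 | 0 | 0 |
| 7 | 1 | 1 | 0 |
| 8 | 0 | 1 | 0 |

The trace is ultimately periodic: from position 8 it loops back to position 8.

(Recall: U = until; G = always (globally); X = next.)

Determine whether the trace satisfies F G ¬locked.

G ¬locked is false at every position 0..8, so it never becomes true and F G ¬locked fails.

Does not hold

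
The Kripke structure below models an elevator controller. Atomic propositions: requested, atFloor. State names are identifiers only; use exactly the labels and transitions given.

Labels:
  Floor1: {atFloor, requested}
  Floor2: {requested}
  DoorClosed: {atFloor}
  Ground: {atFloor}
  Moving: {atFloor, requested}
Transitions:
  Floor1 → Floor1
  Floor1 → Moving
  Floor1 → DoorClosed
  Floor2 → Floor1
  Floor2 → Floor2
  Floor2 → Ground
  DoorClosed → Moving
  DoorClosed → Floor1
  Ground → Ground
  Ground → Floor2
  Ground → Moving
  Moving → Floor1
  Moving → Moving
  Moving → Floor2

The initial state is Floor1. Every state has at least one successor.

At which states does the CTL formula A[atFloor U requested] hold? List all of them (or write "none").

{Floor1, Floor2, DoorClosed, Moving}

States satisfying atFloor: {Floor1, DoorClosed, Ground, Moving}.
States satisfying requested: {Floor1, Floor2, Moving}.
States satisfying A[atFloor U requested]: {Floor1, Floor2, DoorClosed, Moving}.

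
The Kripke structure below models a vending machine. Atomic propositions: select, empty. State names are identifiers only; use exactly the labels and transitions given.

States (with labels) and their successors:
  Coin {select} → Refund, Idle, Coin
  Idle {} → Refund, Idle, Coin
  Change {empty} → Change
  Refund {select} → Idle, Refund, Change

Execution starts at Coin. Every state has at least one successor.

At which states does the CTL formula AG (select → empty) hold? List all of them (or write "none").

{Change}

States satisfying select → empty: {Idle, Change}.
States satisfying AG (select → empty): {Change}.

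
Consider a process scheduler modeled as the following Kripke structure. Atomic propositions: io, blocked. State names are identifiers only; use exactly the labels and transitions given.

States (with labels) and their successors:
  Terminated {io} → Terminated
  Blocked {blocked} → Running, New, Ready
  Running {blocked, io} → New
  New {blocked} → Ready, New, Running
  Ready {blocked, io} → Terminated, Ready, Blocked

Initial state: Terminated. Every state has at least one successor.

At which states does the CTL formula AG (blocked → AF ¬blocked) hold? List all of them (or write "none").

{Terminated}

States satisfying blocked → AF ¬blocked: {Terminated}.
States satisfying AG (blocked → AF ¬blocked): {Terminated}.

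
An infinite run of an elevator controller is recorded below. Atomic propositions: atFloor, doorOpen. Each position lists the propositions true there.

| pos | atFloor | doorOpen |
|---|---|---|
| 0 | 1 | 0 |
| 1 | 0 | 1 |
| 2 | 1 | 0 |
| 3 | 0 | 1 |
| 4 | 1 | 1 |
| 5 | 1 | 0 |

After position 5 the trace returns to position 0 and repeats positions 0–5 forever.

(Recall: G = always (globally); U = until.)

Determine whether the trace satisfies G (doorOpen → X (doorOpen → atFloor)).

doorOpen → X (doorOpen → atFloor) holds at every position 0..5, and those are all positions ever visited, so G (doorOpen → X (doorOpen → atFloor)) holds.
Positions where doorOpen holds: 1, 3, 4.
Check X (doorOpen → atFloor) at each: 1→ok, 3→ok, 4→ok.

Holds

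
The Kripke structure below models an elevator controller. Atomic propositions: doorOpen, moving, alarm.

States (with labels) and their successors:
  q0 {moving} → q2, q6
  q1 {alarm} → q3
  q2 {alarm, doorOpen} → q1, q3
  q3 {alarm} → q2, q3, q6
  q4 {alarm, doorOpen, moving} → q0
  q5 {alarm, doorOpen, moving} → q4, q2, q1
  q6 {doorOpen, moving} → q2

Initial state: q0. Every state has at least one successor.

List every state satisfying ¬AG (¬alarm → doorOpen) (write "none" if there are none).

States satisfying ¬alarm → doorOpen: {q1, q2, q3, q4, q5, q6}.
States satisfying AG (¬alarm → doorOpen): {q1, q2, q3, q6}.
States satisfying ¬AG (¬alarm → doorOpen): {q0, q4, q5}.

{q0, q4, q5}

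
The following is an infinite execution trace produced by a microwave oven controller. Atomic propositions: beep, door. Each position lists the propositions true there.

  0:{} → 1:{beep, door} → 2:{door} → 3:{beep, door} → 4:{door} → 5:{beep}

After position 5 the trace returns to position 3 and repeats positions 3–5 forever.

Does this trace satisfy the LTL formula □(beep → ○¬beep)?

No

beep → ○¬beep must hold at every position from 0 onward. It fails at position 5, so □(beep → ○¬beep) is false.
Positions where beep holds: 1, 3, 5.
Check ○¬beep at each: 1→ok, 3→ok, 5→fails.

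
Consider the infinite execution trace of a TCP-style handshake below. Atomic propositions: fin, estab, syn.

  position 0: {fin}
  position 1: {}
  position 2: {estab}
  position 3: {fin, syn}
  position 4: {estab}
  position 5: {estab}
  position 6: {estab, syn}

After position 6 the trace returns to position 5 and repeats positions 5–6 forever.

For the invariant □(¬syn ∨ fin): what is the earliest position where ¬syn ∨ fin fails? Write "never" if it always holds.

Check ¬syn ∨ fin at each position in order: 0 ✓, 1 ✓, 2 ✓, 3 ✓, 4 ✓, 5 ✓.
At position 6 the labels are {estab, syn}, so ¬syn ∨ fin is false there. This is the first violation.

6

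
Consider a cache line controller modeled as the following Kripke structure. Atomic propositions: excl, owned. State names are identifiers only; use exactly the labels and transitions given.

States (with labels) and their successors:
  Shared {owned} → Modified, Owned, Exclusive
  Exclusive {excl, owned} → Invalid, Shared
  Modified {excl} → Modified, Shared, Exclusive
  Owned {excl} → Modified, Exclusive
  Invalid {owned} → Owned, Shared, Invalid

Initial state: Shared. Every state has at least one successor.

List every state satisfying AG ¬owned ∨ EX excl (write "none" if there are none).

States satisfying ¬owned: {Modified, Owned}.
States satisfying AG ¬owned: ∅.
States satisfying excl: {Exclusive, Modified, Owned}.
States satisfying EX excl: {Shared, Modified, Owned, Invalid}.
States satisfying AG ¬owned ∨ EX excl: {Shared, Modified, Owned, Invalid}.

{Shared, Modified, Owned, Invalid}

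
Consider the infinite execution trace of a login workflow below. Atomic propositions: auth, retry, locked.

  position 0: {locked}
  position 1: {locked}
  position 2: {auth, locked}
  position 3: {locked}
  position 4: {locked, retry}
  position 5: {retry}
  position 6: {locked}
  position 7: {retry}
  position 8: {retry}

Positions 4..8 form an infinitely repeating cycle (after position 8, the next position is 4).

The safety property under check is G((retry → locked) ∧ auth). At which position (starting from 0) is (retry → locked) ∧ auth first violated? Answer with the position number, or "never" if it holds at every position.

At position 0 the labels are {locked}, so (retry → locked) ∧ auth is false there. This is the first violation.

0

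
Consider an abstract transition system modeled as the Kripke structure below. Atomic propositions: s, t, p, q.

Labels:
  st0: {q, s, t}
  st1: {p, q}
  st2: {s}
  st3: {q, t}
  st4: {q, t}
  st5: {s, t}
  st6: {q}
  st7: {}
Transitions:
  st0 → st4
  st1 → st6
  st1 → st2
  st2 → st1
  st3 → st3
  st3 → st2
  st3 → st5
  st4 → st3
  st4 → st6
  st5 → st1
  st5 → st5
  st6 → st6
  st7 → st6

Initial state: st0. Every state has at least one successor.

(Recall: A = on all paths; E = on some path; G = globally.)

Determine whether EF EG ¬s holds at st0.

Yes

States satisfying EG ¬s: {st1, st3, st4, st6, st7}.
States satisfying EF EG ¬s: {st0, st1, st2, st3, st4, st5, st6, st7}.
Some path from st0 reaches a state where EG ¬s holds.
st0 ∈ Sat(EF EG ¬s).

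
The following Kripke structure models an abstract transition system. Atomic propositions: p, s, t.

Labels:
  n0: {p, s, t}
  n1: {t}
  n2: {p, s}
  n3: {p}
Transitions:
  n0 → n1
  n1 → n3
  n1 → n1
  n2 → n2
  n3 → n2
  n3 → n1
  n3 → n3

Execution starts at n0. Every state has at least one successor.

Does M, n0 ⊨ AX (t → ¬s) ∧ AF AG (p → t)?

Does not hold

States satisfying t → ¬s: {n1, n2, n3}.
States satisfying AX (t → ¬s): {n0, n1, n2, n3}.
States satisfying AG (p → t): ∅.
States satisfying AF AG (p → t): ∅.
States satisfying AX (t → ¬s) ∧ AF AG (p → t): ∅.
n0 ∉ Sat(AX (t → ¬s) ∧ AF AG (p → t)).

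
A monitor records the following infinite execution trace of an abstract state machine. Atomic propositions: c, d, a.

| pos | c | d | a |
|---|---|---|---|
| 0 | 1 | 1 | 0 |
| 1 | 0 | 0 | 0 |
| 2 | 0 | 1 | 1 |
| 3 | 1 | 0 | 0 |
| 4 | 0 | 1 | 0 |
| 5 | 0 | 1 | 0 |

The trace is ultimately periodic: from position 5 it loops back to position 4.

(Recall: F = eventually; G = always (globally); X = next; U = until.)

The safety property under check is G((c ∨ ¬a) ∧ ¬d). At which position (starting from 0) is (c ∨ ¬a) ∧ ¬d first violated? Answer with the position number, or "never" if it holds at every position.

At position 0 the labels are {c, d}, so (c ∨ ¬a) ∧ ¬d is false there. This is the first violation.

0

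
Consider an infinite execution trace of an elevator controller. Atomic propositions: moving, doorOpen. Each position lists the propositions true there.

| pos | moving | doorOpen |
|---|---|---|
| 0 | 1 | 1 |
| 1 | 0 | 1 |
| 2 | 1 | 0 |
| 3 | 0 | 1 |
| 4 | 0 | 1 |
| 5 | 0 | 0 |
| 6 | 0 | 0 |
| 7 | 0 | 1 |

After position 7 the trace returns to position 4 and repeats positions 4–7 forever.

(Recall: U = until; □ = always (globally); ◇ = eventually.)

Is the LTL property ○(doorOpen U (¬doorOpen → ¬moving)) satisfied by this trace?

Holds

The position after 0 is 1; doorOpen U (¬doorOpen → ¬moving) is true there.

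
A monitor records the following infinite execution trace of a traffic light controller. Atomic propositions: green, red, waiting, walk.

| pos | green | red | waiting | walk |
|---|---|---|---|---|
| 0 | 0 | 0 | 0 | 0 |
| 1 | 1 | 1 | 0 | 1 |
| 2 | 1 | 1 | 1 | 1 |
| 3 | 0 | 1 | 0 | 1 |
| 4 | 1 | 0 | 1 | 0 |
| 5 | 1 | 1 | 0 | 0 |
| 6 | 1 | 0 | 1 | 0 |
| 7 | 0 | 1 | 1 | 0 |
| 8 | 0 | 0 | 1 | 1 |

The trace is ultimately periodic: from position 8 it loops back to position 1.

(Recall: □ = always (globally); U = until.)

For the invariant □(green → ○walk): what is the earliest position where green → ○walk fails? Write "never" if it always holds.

Check green → ○walk at each position in order: 0 ✓, 1 ✓, 2 ✓, 3 ✓.
At position 4 the labels are {green, waiting} and the next position 5 has {green, red}, so green → ○walk is false there. This is the first violation.

4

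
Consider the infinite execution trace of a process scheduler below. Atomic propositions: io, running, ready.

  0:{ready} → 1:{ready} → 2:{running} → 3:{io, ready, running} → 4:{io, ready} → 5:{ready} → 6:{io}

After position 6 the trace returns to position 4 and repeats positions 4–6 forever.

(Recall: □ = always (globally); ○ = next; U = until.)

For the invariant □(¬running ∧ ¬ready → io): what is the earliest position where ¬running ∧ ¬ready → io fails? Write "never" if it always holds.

never

¬running ∧ ¬ready → io holds at every position 0..6, and those are all the positions the trace ever visits, so the invariant □(¬running ∧ ¬ready → io) is never violated.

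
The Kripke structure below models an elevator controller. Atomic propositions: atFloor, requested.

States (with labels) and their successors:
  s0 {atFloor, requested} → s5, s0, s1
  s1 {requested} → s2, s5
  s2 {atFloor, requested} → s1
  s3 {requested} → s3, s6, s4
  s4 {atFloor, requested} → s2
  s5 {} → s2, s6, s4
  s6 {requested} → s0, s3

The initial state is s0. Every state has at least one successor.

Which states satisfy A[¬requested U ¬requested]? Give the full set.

States satisfying ¬requested: {s5}.
States satisfying A[¬requested U ¬requested]: {s5}.

{s5}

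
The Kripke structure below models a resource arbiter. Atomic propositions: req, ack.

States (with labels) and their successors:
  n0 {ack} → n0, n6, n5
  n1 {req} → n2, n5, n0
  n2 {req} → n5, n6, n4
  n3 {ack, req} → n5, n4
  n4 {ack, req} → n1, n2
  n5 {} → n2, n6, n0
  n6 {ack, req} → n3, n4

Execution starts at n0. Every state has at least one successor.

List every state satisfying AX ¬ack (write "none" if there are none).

{n4}

States satisfying ¬ack: {n1, n2, n5}.
States satisfying AX ¬ack: {n4}.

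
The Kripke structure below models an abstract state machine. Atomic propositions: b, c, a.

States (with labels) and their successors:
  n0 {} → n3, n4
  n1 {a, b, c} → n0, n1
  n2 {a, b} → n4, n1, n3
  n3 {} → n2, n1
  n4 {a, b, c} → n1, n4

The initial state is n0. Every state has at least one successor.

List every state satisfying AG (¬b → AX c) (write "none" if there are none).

States satisfying ¬b → AX c: {n1, n2, n4}.
States satisfying AG (¬b → AX c): ∅.

none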